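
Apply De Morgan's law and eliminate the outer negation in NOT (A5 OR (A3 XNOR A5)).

NOT A5 AND NOT (A3 XNOR A5)
De Morgan's: NOT(OR of terms) = AND of negations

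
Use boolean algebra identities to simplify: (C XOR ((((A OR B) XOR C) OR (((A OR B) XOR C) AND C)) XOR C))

By XOR self-cancellation ((E XOR v) XOR v = E) then absorption (E OR (E AND v) = E):
= ((A OR B) XOR C)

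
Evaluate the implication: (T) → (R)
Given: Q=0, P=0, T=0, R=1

Antecedent (T) = 0; consequent (R) = 1.
0 → 1 = 1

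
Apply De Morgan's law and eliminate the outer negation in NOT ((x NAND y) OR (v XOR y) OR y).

NOT (x NAND y) AND NOT (v XOR y) AND NOT y
De Morgan's: NOT(OR of terms) = AND of negations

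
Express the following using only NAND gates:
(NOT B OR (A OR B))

(((B NAND B) NAND (B NAND B)) NAND (((A NAND A) NAND (B NAND B)) NAND ((A NAND A) NAND (B NAND B))))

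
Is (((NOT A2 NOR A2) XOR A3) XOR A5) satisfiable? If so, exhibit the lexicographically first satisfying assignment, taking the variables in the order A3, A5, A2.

A3=0, A5=1, A2=0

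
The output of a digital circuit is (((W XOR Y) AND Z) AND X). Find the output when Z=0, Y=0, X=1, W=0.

Substituting: (((0 XOR 0) AND 0) AND 1)
= 0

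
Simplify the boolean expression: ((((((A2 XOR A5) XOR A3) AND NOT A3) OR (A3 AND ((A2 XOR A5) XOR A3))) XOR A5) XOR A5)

By XOR self-cancellation ((E XOR v) XOR v = E) then distribution ((E AND v) OR (E AND NOT v) = E):
= ((A2 XOR A5) XOR A3)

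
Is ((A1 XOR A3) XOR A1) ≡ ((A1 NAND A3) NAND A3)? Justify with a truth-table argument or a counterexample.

No. Counterexample: with A3=0, A1=0, Expression 1 = 0 but Expression 2 = 1.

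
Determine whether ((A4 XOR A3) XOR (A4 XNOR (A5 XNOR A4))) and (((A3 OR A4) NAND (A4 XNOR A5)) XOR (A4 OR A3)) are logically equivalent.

No. Counterexample: with A5=0, A3=0, A4=0, Expression 1 = 0 but Expression 2 = 1.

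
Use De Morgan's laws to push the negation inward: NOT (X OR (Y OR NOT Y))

NOT X AND NOT (Y OR NOT Y)
De Morgan's: NOT(OR of terms) = AND of negations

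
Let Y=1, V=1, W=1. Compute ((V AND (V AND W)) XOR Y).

Substituting: ((1 AND (1 AND 1)) XOR 1)
= 0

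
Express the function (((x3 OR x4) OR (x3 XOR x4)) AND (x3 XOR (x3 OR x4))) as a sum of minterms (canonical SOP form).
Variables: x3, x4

Σm(1) = (NOT x3 AND x4)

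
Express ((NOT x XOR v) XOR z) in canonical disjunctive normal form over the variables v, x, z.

(NOT v AND NOT x AND NOT z) OR (NOT v AND x AND z) OR (v AND NOT x AND z) OR (v AND x AND NOT z)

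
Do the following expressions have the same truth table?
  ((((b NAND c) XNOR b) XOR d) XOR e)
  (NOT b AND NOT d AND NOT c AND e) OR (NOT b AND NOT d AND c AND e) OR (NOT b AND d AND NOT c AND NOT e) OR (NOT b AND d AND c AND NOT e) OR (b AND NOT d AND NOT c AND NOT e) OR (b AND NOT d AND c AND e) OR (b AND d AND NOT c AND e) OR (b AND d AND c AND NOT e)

Yes, they are equivalent — the two output columns agree on all 16 assignments:
b | d | c | e | Expression 1 | Expression 2
-------------------------------------------
0 | 0 | 0 | 0 | 0 | 0
0 | 0 | 0 | 1 | 1 | 1
0 | 0 | 1 | 0 | 0 | 0
0 | 0 | 1 | 1 | 1 | 1
0 | 1 | 0 | 0 | 1 | 1
0 | 1 | 0 | 1 | 0 | 0
0 | 1 | 1 | 0 | 1 | 1
0 | 1 | 1 | 1 | 0 | 0
1 | 0 | 0 | 0 | 1 | 1
1 | 0 | 0 | 1 | 0 | 0
1 | 0 | 1 | 0 | 0 | 0
1 | 0 | 1 | 1 | 1 | 1
1 | 1 | 0 | 0 | 0 | 0
1 | 1 | 0 | 1 | 1 | 1
1 | 1 | 1 | 0 | 1 | 1
1 | 1 | 1 | 1 | 0 | 0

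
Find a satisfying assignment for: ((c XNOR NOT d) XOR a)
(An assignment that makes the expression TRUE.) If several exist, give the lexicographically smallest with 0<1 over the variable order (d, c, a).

d=0, c=0, a=1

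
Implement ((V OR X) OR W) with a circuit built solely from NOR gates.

((((V NOR X) NOR (V NOR X)) NOR W) NOR (((V NOR X) NOR (V NOR X)) NOR W))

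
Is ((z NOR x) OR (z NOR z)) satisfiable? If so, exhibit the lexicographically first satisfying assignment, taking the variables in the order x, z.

x=0, z=0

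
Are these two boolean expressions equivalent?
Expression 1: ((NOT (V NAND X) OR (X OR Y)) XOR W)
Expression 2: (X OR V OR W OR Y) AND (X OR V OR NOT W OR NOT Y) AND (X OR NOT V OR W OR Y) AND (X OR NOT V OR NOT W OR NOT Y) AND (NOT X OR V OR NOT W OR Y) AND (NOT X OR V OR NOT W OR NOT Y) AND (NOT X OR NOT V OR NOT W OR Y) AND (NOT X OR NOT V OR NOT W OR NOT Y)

Yes, they are equivalent — the two output columns agree on all 16 assignments:
X | V | W | Y | Expression 1 | Expression 2
-------------------------------------------
0 | 0 | 0 | 0 | 0 | 0
0 | 0 | 0 | 1 | 1 | 1
0 | 0 | 1 | 0 | 1 | 1
0 | 0 | 1 | 1 | 0 | 0
0 | 1 | 0 | 0 | 0 | 0
0 | 1 | 0 | 1 | 1 | 1
0 | 1 | 1 | 0 | 1 | 1
0 | 1 | 1 | 1 | 0 | 0
1 | 0 | 0 | 0 | 1 | 1
1 | 0 | 0 | 1 | 1 | 1
1 | 0 | 1 | 0 | 0 | 0
1 | 0 | 1 | 1 | 0 | 0
1 | 1 | 0 | 0 | 1 | 1
1 | 1 | 0 | 1 | 1 | 1
1 | 1 | 1 | 0 | 0 | 0
1 | 1 | 1 | 1 | 0 | 0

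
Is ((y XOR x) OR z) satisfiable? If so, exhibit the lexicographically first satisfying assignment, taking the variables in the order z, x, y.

z=0, x=0, y=1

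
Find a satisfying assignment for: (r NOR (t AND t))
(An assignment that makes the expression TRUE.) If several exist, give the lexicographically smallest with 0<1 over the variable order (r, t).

r=0, t=0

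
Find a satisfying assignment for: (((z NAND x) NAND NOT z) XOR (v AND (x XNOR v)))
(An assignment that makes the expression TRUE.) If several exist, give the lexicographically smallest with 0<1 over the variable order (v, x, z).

v=0, x=0, z=1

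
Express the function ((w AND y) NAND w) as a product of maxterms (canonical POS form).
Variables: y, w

ΠM(3) = (NOT y OR NOT w)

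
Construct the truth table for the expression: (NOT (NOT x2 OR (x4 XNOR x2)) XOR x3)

x3 | x2 | x4 | Output
---------------------
0 | 0 | 0 | 0
0 | 0 | 1 | 0
0 | 1 | 0 | 1
0 | 1 | 1 | 0
1 | 0 | 0 | 1
1 | 0 | 1 | 1
1 | 1 | 0 | 0
1 | 1 | 1 | 1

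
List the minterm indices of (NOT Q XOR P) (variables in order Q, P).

Σm(0, 3) = (NOT Q AND NOT P) OR (Q AND P)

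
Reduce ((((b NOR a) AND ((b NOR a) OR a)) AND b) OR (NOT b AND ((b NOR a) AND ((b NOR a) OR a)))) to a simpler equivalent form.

By distribution ((E AND v) OR (E AND NOT v) = E) then absorption (E AND (E OR v) = E):
= (b NOR a)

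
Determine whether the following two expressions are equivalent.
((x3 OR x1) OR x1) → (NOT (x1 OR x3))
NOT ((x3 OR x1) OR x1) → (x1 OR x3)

No, Inverse is not equivalent to original (counterexample: x3=0, x1=0)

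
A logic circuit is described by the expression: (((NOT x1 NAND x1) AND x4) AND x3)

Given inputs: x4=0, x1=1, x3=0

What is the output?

Substituting: (((NOT 1 NAND 1) AND 0) AND 0)
= 0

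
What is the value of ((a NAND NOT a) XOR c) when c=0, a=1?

Substituting: ((1 NAND NOT 1) XOR 0)
= 1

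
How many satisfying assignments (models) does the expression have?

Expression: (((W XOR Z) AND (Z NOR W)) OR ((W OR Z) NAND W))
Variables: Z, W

Satisfying assignments: (0,0), (1,0)
Count: 2 out of 4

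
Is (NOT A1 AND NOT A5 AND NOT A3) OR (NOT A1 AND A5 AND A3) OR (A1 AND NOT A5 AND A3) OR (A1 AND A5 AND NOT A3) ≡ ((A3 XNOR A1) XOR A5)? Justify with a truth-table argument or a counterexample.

Yes, they are equivalent — the two output columns agree on all 8 assignments:
A1 | A5 | A3 | Expression 1 | Expression 2
------------------------------------------
0 | 0 | 0 | 1 | 1
0 | 0 | 1 | 0 | 0
0 | 1 | 0 | 0 | 0
0 | 1 | 1 | 1 | 1
1 | 0 | 0 | 0 | 0
1 | 0 | 1 | 1 | 1
1 | 1 | 0 | 1 | 1
1 | 1 | 1 | 0 | 0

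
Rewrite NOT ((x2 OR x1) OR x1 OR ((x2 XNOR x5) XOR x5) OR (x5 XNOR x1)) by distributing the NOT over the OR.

NOT (x2 OR x1) AND NOT x1 AND NOT ((x2 XNOR x5) XOR x5) AND NOT (x5 XNOR x1)
De Morgan's: NOT(OR of terms) = AND of negations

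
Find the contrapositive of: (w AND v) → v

Contrapositive: NOT v → NOT (w AND v)
Note: A statement and its contrapositive are logically equivalent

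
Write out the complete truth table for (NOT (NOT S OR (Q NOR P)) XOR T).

P | Q | T | S | Output
----------------------
0 | 0 | 0 | 0 | 0
0 | 0 | 0 | 1 | 0
0 | 0 | 1 | 0 | 1
0 | 0 | 1 | 1 | 1
0 | 1 | 0 | 0 | 0
0 | 1 | 0 | 1 | 1
0 | 1 | 1 | 0 | 1
0 | 1 | 1 | 1 | 0
1 | 0 | 0 | 0 | 0
1 | 0 | 0 | 1 | 1
1 | 0 | 1 | 0 | 1
1 | 0 | 1 | 1 | 0
1 | 1 | 0 | 0 | 0
1 | 1 | 0 | 1 | 1
1 | 1 | 1 | 0 | 1
1 | 1 | 1 | 1 | 0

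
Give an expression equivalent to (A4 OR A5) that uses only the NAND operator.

((A4 NAND A4) NAND (A5 NAND A5))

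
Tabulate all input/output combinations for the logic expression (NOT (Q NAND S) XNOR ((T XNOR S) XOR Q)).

S | T | Q | Output
------------------
0 | 0 | 0 | 0
0 | 0 | 1 | 1
0 | 1 | 0 | 1
0 | 1 | 1 | 0
1 | 0 | 0 | 1
1 | 0 | 1 | 1
1 | 1 | 0 | 0
1 | 1 | 1 | 0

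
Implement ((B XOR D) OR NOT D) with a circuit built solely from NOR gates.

((((((B NOR D) NOR (B NOR D)) NOR ((B NOR D) NOR (B NOR D))) NOR ((((B NOR B) NOR (D NOR D)) NOR ((B NOR B) NOR (D NOR D))) NOR (((B NOR B) NOR (D NOR D)) NOR ((B NOR B) NOR (D NOR D))))) NOR (D NOR D)) NOR (((((B NOR D) NOR (B NOR D)) NOR ((B NOR D) NOR (B NOR D))) NOR ((((B NOR B) NOR (D NOR D)) NOR ((B NOR B) NOR (D NOR D))) NOR (((B NOR B) NOR (D NOR D)) NOR ((B NOR B) NOR (D NOR D))))) NOR (D NOR D)))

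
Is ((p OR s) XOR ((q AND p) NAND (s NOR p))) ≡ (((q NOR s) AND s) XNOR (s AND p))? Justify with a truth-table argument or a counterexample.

No. Counterexample: with s=0, q=0, p=1, Expression 1 = 0 but Expression 2 = 1.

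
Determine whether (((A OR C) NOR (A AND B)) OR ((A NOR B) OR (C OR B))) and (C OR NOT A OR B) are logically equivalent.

Yes, they are equivalent — the two output columns agree on all 8 assignments:
C | A | B | Expression 1 | Expression 2
---------------------------------------
0 | 0 | 0 | 1 | 1
0 | 0 | 1 | 1 | 1
0 | 1 | 0 | 0 | 0
0 | 1 | 1 | 1 | 1
1 | 0 | 0 | 1 | 1
1 | 0 | 1 | 1 | 1
1 | 1 | 0 | 1 | 1
1 | 1 | 1 | 1 | 1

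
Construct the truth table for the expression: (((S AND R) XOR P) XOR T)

P | R | S | T | Output
----------------------
0 | 0 | 0 | 0 | 0
0 | 0 | 0 | 1 | 1
0 | 0 | 1 | 0 | 0
0 | 0 | 1 | 1 | 1
0 | 1 | 0 | 0 | 0
0 | 1 | 0 | 1 | 1
0 | 1 | 1 | 0 | 1
0 | 1 | 1 | 1 | 0
1 | 0 | 0 | 0 | 1
1 | 0 | 0 | 1 | 0
1 | 0 | 1 | 0 | 1
1 | 0 | 1 | 1 | 0
1 | 1 | 0 | 0 | 1
1 | 1 | 0 | 1 | 0
1 | 1 | 1 | 0 | 0
1 | 1 | 1 | 1 | 1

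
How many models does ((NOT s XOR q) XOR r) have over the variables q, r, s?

Satisfying assignments: (0,0,0), (0,1,1), (1,0,1), (1,1,0)
Count: 4 out of 8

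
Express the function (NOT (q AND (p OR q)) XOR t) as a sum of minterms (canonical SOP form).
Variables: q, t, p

Σm(0, 1, 6, 7) = (NOT q AND NOT t AND NOT p) OR (NOT q AND NOT t AND p) OR (q AND t AND NOT p) OR (q AND t AND p)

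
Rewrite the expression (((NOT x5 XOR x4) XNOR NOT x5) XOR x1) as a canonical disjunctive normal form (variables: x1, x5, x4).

(NOT x1 AND NOT x5 AND NOT x4) OR (NOT x1 AND x5 AND NOT x4) OR (x1 AND NOT x5 AND x4) OR (x1 AND x5 AND x4)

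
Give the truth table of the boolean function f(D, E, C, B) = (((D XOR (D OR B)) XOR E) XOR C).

D | E | C | B | Output
----------------------
0 | 0 | 0 | 0 | 0
0 | 0 | 0 | 1 | 1
0 | 0 | 1 | 0 | 1
0 | 0 | 1 | 1 | 0
0 | 1 | 0 | 0 | 1
0 | 1 | 0 | 1 | 0
0 | 1 | 1 | 0 | 0
0 | 1 | 1 | 1 | 1
1 | 0 | 0 | 0 | 0
1 | 0 | 0 | 1 | 0
1 | 0 | 1 | 0 | 1
1 | 0 | 1 | 1 | 1
1 | 1 | 0 | 0 | 1
1 | 1 | 0 | 1 | 1
1 | 1 | 1 | 0 | 0
1 | 1 | 1 | 1 | 0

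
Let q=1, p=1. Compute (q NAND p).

Substituting: (1 NAND 1)
= 0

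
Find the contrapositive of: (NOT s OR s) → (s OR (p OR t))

Contrapositive: NOT (s OR (p OR t)) → NOT (NOT s OR s)
Note: A statement and its contrapositive are logically equivalent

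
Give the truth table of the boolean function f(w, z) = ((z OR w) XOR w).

w | z | Output
--------------
0 | 0 | 0
0 | 1 | 1
1 | 0 | 0
1 | 1 | 0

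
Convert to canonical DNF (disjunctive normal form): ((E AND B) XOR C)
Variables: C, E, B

(NOT C AND E AND B) OR (C AND NOT E AND NOT B) OR (C AND NOT E AND B) OR (C AND E AND NOT B)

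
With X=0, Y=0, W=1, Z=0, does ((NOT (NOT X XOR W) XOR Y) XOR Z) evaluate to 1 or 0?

Substituting: ((NOT (NOT 0 XOR 1) XOR 0) XOR 0)
= 1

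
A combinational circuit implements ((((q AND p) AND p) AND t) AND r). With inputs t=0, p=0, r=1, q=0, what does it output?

Substituting: ((((0 AND 0) AND 0) AND 0) AND 1)
= 0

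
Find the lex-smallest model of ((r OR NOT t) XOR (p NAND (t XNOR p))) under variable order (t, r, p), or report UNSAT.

t=1, r=0, p=0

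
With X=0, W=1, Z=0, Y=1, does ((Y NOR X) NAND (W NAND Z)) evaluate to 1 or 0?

Substituting: ((1 NOR 0) NAND (1 NAND 0))
= 1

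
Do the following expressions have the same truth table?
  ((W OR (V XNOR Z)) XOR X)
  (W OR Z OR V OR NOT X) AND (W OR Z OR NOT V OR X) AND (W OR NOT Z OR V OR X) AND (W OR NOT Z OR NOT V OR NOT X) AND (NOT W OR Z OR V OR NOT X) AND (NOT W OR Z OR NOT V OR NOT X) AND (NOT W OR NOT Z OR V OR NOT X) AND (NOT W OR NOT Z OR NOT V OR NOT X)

Yes, they are equivalent — the two output columns agree on all 16 assignments:
W | Z | V | X | Expression 1 | Expression 2
-------------------------------------------
0 | 0 | 0 | 0 | 1 | 1
0 | 0 | 0 | 1 | 0 | 0
0 | 0 | 1 | 0 | 0 | 0
0 | 0 | 1 | 1 | 1 | 1
0 | 1 | 0 | 0 | 0 | 0
0 | 1 | 0 | 1 | 1 | 1
0 | 1 | 1 | 0 | 1 | 1
0 | 1 | 1 | 1 | 0 | 0
1 | 0 | 0 | 0 | 1 | 1
1 | 0 | 0 | 1 | 0 | 0
1 | 0 | 1 | 0 | 1 | 1
1 | 0 | 1 | 1 | 0 | 0
1 | 1 | 0 | 0 | 1 | 1
1 | 1 | 0 | 1 | 0 | 0
1 | 1 | 1 | 0 | 1 | 1
1 | 1 | 1 | 1 | 0 | 0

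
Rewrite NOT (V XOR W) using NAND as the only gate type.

(((V NAND (V NAND W)) NAND (W NAND (V NAND W))) NAND ((V NAND (V NAND W)) NAND (W NAND (V NAND W))))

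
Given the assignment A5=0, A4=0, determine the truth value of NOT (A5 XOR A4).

Substituting: NOT (0 XOR 0)
= 1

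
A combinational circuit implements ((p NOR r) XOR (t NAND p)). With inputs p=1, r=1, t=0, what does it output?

Substituting: ((1 NOR 1) XOR (0 NAND 1))
= 1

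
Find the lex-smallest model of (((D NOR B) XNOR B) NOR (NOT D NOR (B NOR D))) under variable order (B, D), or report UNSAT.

B=0, D=0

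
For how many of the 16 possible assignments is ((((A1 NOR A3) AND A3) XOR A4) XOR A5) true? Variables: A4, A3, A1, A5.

Satisfying assignments: (0,0,0,1), (0,0,1,1), (0,1,0,1), (0,1,1,1), (1,0,0,0), (1,0,1,0), (1,1,0,0), (1,1,1,0)
Count: 8 out of 16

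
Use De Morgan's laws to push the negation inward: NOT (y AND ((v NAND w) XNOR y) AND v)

NOT y OR NOT ((v NAND w) XNOR y) OR NOT v
De Morgan's: NOT(AND of terms) = OR of negations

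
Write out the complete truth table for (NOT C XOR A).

A | C | Output
--------------
0 | 0 | 1
0 | 1 | 0
1 | 0 | 0
1 | 1 | 1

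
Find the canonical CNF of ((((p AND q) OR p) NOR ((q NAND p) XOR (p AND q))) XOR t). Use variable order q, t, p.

(q OR t OR p) AND (q OR t OR NOT p) AND (NOT q OR t OR p) AND (NOT q OR t OR NOT p)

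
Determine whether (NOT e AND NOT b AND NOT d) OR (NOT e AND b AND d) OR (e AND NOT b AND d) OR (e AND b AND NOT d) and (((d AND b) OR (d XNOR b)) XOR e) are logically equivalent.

Yes, they are equivalent — the two output columns agree on all 8 assignments:
e | b | d | Expression 1 | Expression 2
---------------------------------------
0 | 0 | 0 | 1 | 1
0 | 0 | 1 | 0 | 0
0 | 1 | 0 | 0 | 0
0 | 1 | 1 | 1 | 1
1 | 0 | 0 | 0 | 0
1 | 0 | 1 | 1 | 1
1 | 1 | 0 | 1 | 1
1 | 1 | 1 | 0 | 0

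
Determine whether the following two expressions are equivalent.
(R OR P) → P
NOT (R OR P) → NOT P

No, Inverse is not equivalent to original (counterexample: R=1, P=0)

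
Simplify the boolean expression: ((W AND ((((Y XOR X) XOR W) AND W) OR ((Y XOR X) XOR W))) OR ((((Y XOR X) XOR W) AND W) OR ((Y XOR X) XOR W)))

By absorption (E OR (E AND v) = E) then absorption (E OR (E AND v) = E):
= ((Y XOR X) XOR W)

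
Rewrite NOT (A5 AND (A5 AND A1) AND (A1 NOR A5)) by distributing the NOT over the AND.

NOT A5 OR NOT (A5 AND A1) OR NOT (A1 NOR A5)
De Morgan's: NOT(AND of terms) = OR of negations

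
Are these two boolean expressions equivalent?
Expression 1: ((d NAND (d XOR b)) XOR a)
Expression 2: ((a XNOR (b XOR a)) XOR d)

No. Counterexample: with a=0, b=1, d=0, Expression 1 = 1 but Expression 2 = 0.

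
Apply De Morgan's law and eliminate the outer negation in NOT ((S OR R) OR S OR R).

NOT (S OR R) AND NOT S AND NOT R
De Morgan's: NOT(OR of terms) = AND of negations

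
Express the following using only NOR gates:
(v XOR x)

((((v NOR x) NOR (v NOR x)) NOR ((v NOR x) NOR (v NOR x))) NOR ((((v NOR v) NOR (x NOR x)) NOR ((v NOR v) NOR (x NOR x))) NOR (((v NOR v) NOR (x NOR x)) NOR ((v NOR v) NOR (x NOR x)))))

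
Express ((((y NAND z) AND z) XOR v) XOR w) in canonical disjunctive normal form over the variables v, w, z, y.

(NOT v AND NOT w AND z AND NOT y) OR (NOT v AND w AND NOT z AND NOT y) OR (NOT v AND w AND NOT z AND y) OR (NOT v AND w AND z AND y) OR (v AND NOT w AND NOT z AND NOT y) OR (v AND NOT w AND NOT z AND y) OR (v AND NOT w AND z AND y) OR (v AND w AND z AND NOT y)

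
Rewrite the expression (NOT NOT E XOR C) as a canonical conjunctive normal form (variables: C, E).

(C OR E) AND (NOT C OR NOT E)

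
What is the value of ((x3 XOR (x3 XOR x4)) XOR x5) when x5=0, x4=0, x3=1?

Substituting: ((1 XOR (1 XOR 0)) XOR 0)
= 0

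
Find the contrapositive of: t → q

Contrapositive: NOT q → NOT t
Note: A statement and its contrapositive are logically equivalent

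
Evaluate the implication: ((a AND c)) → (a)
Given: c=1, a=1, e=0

Antecedent ((a AND c)) = 1; consequent (a) = 1.
1 → 1 = 1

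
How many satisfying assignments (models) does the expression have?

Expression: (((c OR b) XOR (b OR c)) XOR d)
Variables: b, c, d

Satisfying assignments: (0,0,1), (0,1,1), (1,0,1), (1,1,1)
Count: 4 out of 8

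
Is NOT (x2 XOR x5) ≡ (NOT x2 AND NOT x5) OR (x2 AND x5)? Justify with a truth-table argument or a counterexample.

Yes, they are equivalent — the two output columns agree on all 4 assignments:
x2 | x5 | Expression 1 | Expression 2
-------------------------------------
0 | 0 | 1 | 1
0 | 1 | 0 | 0
1 | 0 | 0 | 0
1 | 1 | 1 | 1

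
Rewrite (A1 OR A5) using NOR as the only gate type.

((A1 NOR A5) NOR (A1 NOR A5))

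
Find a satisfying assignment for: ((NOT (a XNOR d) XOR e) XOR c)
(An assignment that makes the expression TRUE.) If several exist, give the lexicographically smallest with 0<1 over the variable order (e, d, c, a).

e=0, d=0, c=0, a=1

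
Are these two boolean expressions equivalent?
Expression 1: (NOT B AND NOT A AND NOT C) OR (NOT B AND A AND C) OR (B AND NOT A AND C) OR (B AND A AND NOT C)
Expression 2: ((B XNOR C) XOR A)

Yes, they are equivalent — the two output columns agree on all 8 assignments:
B | A | C | Expression 1 | Expression 2
---------------------------------------
0 | 0 | 0 | 1 | 1
0 | 0 | 1 | 0 | 0
0 | 1 | 0 | 0 | 0
0 | 1 | 1 | 1 | 1
1 | 0 | 0 | 0 | 0
1 | 0 | 1 | 1 | 1
1 | 1 | 0 | 1 | 1
1 | 1 | 1 | 0 | 0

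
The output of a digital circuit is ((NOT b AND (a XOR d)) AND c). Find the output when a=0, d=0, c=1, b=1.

Substituting: ((NOT 1 AND (0 XOR 0)) AND 1)
= 0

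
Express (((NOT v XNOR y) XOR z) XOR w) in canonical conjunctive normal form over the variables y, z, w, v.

(y OR z OR w OR v) AND (y OR z OR NOT w OR NOT v) AND (y OR NOT z OR w OR NOT v) AND (y OR NOT z OR NOT w OR v) AND (NOT y OR z OR w OR NOT v) AND (NOT y OR z OR NOT w OR v) AND (NOT y OR NOT z OR w OR v) AND (NOT y OR NOT z OR NOT w OR NOT v)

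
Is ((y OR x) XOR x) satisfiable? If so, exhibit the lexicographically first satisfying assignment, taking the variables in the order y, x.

y=1, x=0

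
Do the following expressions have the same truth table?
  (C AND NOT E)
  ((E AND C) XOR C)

Yes, they are equivalent — the two output columns agree on all 4 assignments:
C | E | Expression 1 | Expression 2
-----------------------------------
0 | 0 | 0 | 0
0 | 1 | 0 | 0
1 | 0 | 1 | 1
1 | 1 | 0 | 0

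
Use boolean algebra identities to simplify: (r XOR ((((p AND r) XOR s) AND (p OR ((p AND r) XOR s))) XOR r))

By XOR self-cancellation ((E XOR v) XOR v = E) then absorption (E AND (E OR v) = E):
= ((p AND r) XOR s)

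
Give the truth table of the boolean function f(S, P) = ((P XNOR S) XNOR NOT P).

S | P | Output
--------------
0 | 0 | 1
0 | 1 | 1
1 | 0 | 0
1 | 1 | 0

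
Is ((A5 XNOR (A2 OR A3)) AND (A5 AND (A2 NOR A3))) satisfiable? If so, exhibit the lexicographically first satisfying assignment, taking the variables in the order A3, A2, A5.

UNSATISFIABLE - no assignment makes this expression true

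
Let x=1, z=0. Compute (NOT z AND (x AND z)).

Substituting: (NOT 0 AND (1 AND 0))
= 0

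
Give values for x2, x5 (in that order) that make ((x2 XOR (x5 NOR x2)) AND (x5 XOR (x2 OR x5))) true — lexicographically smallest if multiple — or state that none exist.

x2=1, x5=0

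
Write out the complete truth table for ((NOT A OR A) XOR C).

A | C | Output
--------------
0 | 0 | 1
0 | 1 | 0
1 | 0 | 1
1 | 1 | 0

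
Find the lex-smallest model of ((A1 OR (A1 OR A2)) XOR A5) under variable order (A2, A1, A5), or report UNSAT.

A2=0, A1=0, A5=1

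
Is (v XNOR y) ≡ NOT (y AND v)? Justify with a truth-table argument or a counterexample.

No. Counterexample: with v=0, y=1, Expression 1 = 0 but Expression 2 = 1.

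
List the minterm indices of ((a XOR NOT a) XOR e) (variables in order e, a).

Σm(0, 1) = (NOT e AND NOT a) OR (NOT e AND a)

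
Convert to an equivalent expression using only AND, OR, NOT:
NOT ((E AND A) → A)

(E AND A) AND NOT A
(Negated implication: NOT(A → B) = A AND NOT B)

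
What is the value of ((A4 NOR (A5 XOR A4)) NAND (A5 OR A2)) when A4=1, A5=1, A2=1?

Substituting: ((1 NOR (1 XOR 1)) NAND (1 OR 1))
= 1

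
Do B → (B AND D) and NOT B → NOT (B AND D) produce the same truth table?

No, Inverse is not equivalent to original (counterexample: D=0, B=1, E=0)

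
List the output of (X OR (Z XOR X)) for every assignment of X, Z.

X | Z | Output
--------------
0 | 0 | 0
0 | 1 | 1
1 | 0 | 1
1 | 1 | 1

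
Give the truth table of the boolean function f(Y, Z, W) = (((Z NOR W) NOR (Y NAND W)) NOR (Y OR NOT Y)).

Y | Z | W | Output
------------------
0 | 0 | 0 | 0
0 | 0 | 1 | 0
0 | 1 | 0 | 0
0 | 1 | 1 | 0
1 | 0 | 0 | 0
1 | 0 | 1 | 0
1 | 1 | 0 | 0
1 | 1 | 1 | 0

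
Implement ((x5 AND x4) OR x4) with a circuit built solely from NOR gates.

((((x5 NOR x5) NOR (x4 NOR x4)) NOR x4) NOR (((x5 NOR x5) NOR (x4 NOR x4)) NOR x4))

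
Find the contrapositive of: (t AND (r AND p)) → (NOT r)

Contrapositive: r → NOT (t AND (r AND p))
Note: A statement and its contrapositive are logically equivalent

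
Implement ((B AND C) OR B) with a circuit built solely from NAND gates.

((((B NAND C) NAND (B NAND C)) NAND ((B NAND C) NAND (B NAND C))) NAND (B NAND B))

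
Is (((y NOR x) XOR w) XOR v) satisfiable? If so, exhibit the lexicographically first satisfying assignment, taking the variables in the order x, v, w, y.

x=0, v=0, w=0, y=0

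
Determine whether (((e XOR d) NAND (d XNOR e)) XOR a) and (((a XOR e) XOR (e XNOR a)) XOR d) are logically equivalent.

No. Counterexample: with d=0, a=1, e=0, Expression 1 = 0 but Expression 2 = 1.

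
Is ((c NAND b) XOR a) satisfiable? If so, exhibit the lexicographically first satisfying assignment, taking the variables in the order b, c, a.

b=0, c=0, a=0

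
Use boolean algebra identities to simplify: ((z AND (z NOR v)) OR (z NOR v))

By absorption (E OR (E AND v) = E):
= (z NOR v)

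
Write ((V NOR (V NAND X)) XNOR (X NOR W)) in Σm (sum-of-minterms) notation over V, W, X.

Σm(1, 2, 3, 5, 6, 7) = (NOT V AND NOT W AND X) OR (NOT V AND W AND NOT X) OR (NOT V AND W AND X) OR (V AND NOT W AND X) OR (V AND W AND NOT X) OR (V AND W AND X)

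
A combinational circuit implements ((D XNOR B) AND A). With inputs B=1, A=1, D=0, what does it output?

Substituting: ((0 XNOR 1) AND 1)
= 0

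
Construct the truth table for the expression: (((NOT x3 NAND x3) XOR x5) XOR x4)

x5 | x4 | x3 | Output
---------------------
0 | 0 | 0 | 1
0 | 0 | 1 | 1
0 | 1 | 0 | 0
0 | 1 | 1 | 0
1 | 0 | 0 | 0
1 | 0 | 1 | 0
1 | 1 | 0 | 1
1 | 1 | 1 | 1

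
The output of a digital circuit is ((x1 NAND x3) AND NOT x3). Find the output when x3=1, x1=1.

Substituting: ((1 NAND 1) AND NOT 1)
= 0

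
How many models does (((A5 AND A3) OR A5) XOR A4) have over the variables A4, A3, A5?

Satisfying assignments: (0,0,1), (0,1,1), (1,0,0), (1,1,0)
Count: 4 out of 8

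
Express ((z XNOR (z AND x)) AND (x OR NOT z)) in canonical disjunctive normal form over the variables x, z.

(NOT x AND NOT z) OR (x AND NOT z) OR (x AND z)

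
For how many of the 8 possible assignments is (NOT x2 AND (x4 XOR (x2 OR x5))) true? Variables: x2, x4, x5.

Satisfying assignments: (0,0,1), (0,1,0)
Count: 2 out of 8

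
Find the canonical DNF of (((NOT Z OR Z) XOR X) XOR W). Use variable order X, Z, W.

(NOT X AND NOT Z AND NOT W) OR (NOT X AND Z AND NOT W) OR (X AND NOT Z AND W) OR (X AND Z AND W)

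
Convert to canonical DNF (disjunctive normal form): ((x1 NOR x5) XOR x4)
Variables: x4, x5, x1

(NOT x4 AND NOT x5 AND NOT x1) OR (x4 AND NOT x5 AND x1) OR (x4 AND x5 AND NOT x1) OR (x4 AND x5 AND x1)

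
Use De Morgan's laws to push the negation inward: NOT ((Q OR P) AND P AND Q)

NOT (Q OR P) OR NOT P OR NOT Q
De Morgan's: NOT(AND of terms) = OR of negations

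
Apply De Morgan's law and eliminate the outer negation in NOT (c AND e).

NOT c OR NOT e
De Morgan's: NOT(AND of terms) = OR of negations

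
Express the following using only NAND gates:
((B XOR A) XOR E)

((((B NAND (B NAND A)) NAND (A NAND (B NAND A))) NAND (((B NAND (B NAND A)) NAND (A NAND (B NAND A))) NAND E)) NAND (E NAND (((B NAND (B NAND A)) NAND (A NAND (B NAND A))) NAND E)))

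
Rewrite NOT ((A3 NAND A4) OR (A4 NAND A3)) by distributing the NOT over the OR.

NOT (A3 NAND A4) AND NOT (A4 NAND A3)
De Morgan's: NOT(OR of terms) = AND of negations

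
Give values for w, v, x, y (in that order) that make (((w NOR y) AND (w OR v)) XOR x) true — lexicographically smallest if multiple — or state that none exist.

w=0, v=0, x=1, y=0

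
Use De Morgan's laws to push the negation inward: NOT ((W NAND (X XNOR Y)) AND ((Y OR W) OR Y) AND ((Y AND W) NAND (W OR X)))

NOT (W NAND (X XNOR Y)) OR NOT ((Y OR W) OR Y) OR NOT ((Y AND W) NAND (W OR X))
De Morgan's: NOT(AND of terms) = OR of negations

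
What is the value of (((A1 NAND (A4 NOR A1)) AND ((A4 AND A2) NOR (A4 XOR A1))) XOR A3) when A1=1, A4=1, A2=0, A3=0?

Substituting: (((1 NAND (1 NOR 1)) AND ((1 AND 0) NOR (1 XOR 1))) XOR 0)
= 1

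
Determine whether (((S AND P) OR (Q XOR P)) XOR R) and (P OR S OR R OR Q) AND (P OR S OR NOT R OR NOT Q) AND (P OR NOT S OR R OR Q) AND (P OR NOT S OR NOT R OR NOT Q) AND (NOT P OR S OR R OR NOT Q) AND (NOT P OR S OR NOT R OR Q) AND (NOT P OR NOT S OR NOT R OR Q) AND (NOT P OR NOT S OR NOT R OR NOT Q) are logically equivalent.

Yes, they are equivalent — the two output columns agree on all 16 assignments:
P | S | R | Q | Expression 1 | Expression 2
-------------------------------------------
0 | 0 | 0 | 0 | 0 | 0
0 | 0 | 0 | 1 | 1 | 1
0 | 0 | 1 | 0 | 1 | 1
0 | 0 | 1 | 1 | 0 | 0
0 | 1 | 0 | 0 | 0 | 0
0 | 1 | 0 | 1 | 1 | 1
0 | 1 | 1 | 0 | 1 | 1
0 | 1 | 1 | 1 | 0 | 0
1 | 0 | 0 | 0 | 1 | 1
1 | 0 | 0 | 1 | 0 | 0
1 | 0 | 1 | 0 | 0 | 0
1 | 0 | 1 | 1 | 1 | 1
1 | 1 | 0 | 0 | 1 | 1
1 | 1 | 0 | 1 | 1 | 1
1 | 1 | 1 | 0 | 0 | 0
1 | 1 | 1 | 1 | 0 | 0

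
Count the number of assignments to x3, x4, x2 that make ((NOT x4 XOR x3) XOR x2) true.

Satisfying assignments: (0,0,0), (0,1,1), (1,0,1), (1,1,0)
Count: 4 out of 8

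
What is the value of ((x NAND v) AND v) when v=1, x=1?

Substituting: ((1 NAND 1) AND 1)
= 0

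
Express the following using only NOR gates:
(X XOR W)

((((X NOR W) NOR (X NOR W)) NOR ((X NOR W) NOR (X NOR W))) NOR ((((X NOR X) NOR (W NOR W)) NOR ((X NOR X) NOR (W NOR W))) NOR (((X NOR X) NOR (W NOR W)) NOR ((X NOR X) NOR (W NOR W)))))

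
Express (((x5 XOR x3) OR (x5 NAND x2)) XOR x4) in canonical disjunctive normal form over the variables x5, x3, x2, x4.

(NOT x5 AND NOT x3 AND NOT x2 AND NOT x4) OR (NOT x5 AND NOT x3 AND x2 AND NOT x4) OR (NOT x5 AND x3 AND NOT x2 AND NOT x4) OR (NOT x5 AND x3 AND x2 AND NOT x4) OR (x5 AND NOT x3 AND NOT x2 AND NOT x4) OR (x5 AND NOT x3 AND x2 AND NOT x4) OR (x5 AND x3 AND NOT x2 AND NOT x4) OR (x5 AND x3 AND x2 AND x4)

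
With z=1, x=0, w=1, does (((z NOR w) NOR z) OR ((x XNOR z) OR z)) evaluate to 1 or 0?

Substituting: (((1 NOR 1) NOR 1) OR ((0 XNOR 1) OR 1))
= 1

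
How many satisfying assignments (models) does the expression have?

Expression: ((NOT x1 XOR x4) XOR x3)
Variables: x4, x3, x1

Satisfying assignments: (0,0,0), (0,1,1), (1,0,1), (1,1,0)
Count: 4 out of 8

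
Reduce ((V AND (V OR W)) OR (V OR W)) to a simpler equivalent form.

By absorption (E OR (E AND v) = E):
= (V OR W)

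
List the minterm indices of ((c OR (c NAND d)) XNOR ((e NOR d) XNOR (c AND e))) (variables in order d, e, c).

Σm(2, 4, 5, 6) = (NOT d AND e AND NOT c) OR (d AND NOT e AND NOT c) OR (d AND NOT e AND c) OR (d AND e AND NOT c)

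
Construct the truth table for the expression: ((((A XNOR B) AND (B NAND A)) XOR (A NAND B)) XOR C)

A | B | C | Output
------------------
0 | 0 | 0 | 0
0 | 0 | 1 | 1
0 | 1 | 0 | 1
0 | 1 | 1 | 0
1 | 0 | 0 | 1
1 | 0 | 1 | 0
1 | 1 | 0 | 0
1 | 1 | 1 | 1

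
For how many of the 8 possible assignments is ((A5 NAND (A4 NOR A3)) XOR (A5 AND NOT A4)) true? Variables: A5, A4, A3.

Satisfying assignments: (0,0,0), (0,0,1), (0,1,0), (0,1,1), (1,0,0), (1,1,0), (1,1,1)
Count: 7 out of 8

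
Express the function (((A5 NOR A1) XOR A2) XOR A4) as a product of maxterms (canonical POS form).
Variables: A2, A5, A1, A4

ΠM(1, 2, 4, 6, 8, 11, 13, 15) = (A2 OR A5 OR A1 OR NOT A4) AND (A2 OR A5 OR NOT A1 OR A4) AND (A2 OR NOT A5 OR A1 OR A4) AND (A2 OR NOT A5 OR NOT A1 OR A4) AND (NOT A2 OR A5 OR A1 OR A4) AND (NOT A2 OR A5 OR NOT A1 OR NOT A4) AND (NOT A2 OR NOT A5 OR A1 OR NOT A4) AND (NOT A2 OR NOT A5 OR NOT A1 OR NOT A4)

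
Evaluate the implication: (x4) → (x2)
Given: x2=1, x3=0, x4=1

Antecedent (x4) = 1; consequent (x2) = 1.
1 → 1 = 1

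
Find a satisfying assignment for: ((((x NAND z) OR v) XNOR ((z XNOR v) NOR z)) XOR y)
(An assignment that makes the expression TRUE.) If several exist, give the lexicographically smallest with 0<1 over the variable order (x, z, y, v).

x=0, z=0, y=0, v=1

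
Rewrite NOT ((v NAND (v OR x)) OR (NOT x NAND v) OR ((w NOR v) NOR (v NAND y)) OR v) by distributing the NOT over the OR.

NOT (v NAND (v OR x)) AND NOT (NOT x NAND v) AND NOT ((w NOR v) NOR (v NAND y)) AND NOT v
De Morgan's: NOT(OR of terms) = AND of negations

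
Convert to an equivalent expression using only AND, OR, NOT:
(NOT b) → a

b OR a
(Implication elimination: A → B = NOT A OR B)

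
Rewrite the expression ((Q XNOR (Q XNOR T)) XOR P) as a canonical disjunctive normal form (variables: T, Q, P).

(NOT T AND NOT Q AND P) OR (NOT T AND Q AND P) OR (T AND NOT Q AND NOT P) OR (T AND Q AND NOT P)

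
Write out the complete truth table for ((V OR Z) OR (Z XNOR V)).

V | Z | Output
--------------
0 | 0 | 1
0 | 1 | 1
1 | 0 | 1
1 | 1 | 1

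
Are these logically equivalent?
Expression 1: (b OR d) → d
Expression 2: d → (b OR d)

No, Converse is not equivalent to original (counterexample: b=1, d=0)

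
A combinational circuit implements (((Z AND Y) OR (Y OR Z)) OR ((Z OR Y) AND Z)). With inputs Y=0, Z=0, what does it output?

Substituting: (((0 AND 0) OR (0 OR 0)) OR ((0 OR 0) AND 0))
= 0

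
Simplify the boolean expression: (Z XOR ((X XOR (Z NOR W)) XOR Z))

By XOR self-cancellation ((E XOR v) XOR v = E):
= (X XOR (Z NOR W))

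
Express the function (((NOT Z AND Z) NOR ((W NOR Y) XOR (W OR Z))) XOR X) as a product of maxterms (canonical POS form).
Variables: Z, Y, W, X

ΠM(0, 2, 5, 6, 9, 10, 12, 14) = (Z OR Y OR W OR X) AND (Z OR Y OR NOT W OR X) AND (Z OR NOT Y OR W OR NOT X) AND (Z OR NOT Y OR NOT W OR X) AND (NOT Z OR Y OR W OR NOT X) AND (NOT Z OR Y OR NOT W OR X) AND (NOT Z OR NOT Y OR W OR X) AND (NOT Z OR NOT Y OR NOT W OR X)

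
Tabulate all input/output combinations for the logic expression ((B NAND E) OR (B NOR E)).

E | B | Output
--------------
0 | 0 | 1
0 | 1 | 1
1 | 0 | 1
1 | 1 | 0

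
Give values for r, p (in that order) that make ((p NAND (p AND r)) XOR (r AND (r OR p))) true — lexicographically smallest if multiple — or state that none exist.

r=0, p=0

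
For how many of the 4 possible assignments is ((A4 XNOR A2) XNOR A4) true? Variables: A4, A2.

Satisfying assignments: (0,1), (1,1)
Count: 2 out of 4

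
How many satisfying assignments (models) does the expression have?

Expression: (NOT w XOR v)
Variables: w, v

Satisfying assignments: (0,0), (1,1)
Count: 2 out of 4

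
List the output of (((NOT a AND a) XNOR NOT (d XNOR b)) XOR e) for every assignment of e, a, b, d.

e | a | b | d | Output
----------------------
0 | 0 | 0 | 0 | 1
0 | 0 | 0 | 1 | 0
0 | 0 | 1 | 0 | 0
0 | 0 | 1 | 1 | 1
0 | 1 | 0 | 0 | 1
0 | 1 | 0 | 1 | 0
0 | 1 | 1 | 0 | 0
0 | 1 | 1 | 1 | 1
1 | 0 | 0 | 0 | 0
1 | 0 | 0 | 1 | 1
1 | 0 | 1 | 0 | 1
1 | 0 | 1 | 1 | 0
1 | 1 | 0 | 0 | 0
1 | 1 | 0 | 1 | 1
1 | 1 | 1 | 0 | 1
1 | 1 | 1 | 1 | 0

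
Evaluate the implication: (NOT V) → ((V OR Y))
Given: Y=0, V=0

Antecedent (NOT V) = 1; consequent ((V OR Y)) = 0.
1 → 0 = 0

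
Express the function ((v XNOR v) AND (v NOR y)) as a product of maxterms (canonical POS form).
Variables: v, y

ΠM(1, 2, 3) = (v OR NOT y) AND (NOT v OR y) AND (NOT v OR NOT y)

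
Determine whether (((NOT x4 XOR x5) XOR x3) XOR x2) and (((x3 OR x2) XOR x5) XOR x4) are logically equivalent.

No. Counterexample: with x5=0, x3=0, x4=0, x2=0, Expression 1 = 1 but Expression 2 = 0.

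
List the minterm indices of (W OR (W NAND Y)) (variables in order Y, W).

Σm(0, 1, 2, 3) = (NOT Y AND NOT W) OR (NOT Y AND W) OR (Y AND NOT W) OR (Y AND W)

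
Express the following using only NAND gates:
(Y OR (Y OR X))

((Y NAND Y) NAND (((Y NAND Y) NAND (X NAND X)) NAND ((Y NAND Y) NAND (X NAND X))))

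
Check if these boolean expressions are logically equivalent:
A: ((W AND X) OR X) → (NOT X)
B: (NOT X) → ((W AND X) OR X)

No, Converse is not equivalent to original (counterexample: W=0, X=0)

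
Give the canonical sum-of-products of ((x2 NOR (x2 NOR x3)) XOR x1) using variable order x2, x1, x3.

Σm(1, 2, 6, 7) = (NOT x2 AND NOT x1 AND x3) OR (NOT x2 AND x1 AND NOT x3) OR (x2 AND x1 AND NOT x3) OR (x2 AND x1 AND x3)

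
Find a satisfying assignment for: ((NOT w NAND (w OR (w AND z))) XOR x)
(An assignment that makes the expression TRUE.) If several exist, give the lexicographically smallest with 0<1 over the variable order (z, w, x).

z=0, w=0, x=0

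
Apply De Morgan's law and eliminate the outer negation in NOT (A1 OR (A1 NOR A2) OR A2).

NOT A1 AND NOT (A1 NOR A2) AND NOT A2
De Morgan's: NOT(OR of terms) = AND of negations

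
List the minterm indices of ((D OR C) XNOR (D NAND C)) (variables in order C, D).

Σm(1, 2) = (NOT C AND D) OR (C AND NOT D)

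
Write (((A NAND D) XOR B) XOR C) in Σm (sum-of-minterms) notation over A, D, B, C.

Σm(0, 3, 4, 7, 8, 11, 13, 14) = (NOT A AND NOT D AND NOT B AND NOT C) OR (NOT A AND NOT D AND B AND C) OR (NOT A AND D AND NOT B AND NOT C) OR (NOT A AND D AND B AND C) OR (A AND NOT D AND NOT B AND NOT C) OR (A AND NOT D AND B AND C) OR (A AND D AND NOT B AND C) OR (A AND D AND B AND NOT C)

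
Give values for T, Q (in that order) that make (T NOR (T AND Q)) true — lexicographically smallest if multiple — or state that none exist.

T=0, Q=0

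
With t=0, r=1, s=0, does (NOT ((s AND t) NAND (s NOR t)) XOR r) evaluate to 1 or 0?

Substituting: (NOT ((0 AND 0) NAND (0 NOR 0)) XOR 1)
= 1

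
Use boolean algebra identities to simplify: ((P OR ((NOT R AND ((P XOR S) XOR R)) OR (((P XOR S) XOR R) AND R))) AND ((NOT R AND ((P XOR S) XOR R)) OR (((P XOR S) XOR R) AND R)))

By absorption (E AND (E OR v) = E) then distribution ((E AND v) OR (E AND NOT v) = E):
= ((P XOR S) XOR R)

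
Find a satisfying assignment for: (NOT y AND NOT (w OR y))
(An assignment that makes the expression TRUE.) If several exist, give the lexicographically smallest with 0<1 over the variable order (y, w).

y=0, w=0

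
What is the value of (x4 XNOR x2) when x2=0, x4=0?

Substituting: (0 XNOR 0)
= 1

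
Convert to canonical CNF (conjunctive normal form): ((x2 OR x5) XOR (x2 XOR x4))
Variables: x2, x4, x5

(x2 OR x4 OR x5) AND (x2 OR NOT x4 OR NOT x5) AND (NOT x2 OR x4 OR x5) AND (NOT x2 OR x4 OR NOT x5)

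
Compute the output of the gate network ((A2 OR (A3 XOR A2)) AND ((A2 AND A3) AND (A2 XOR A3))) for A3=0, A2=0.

Substituting: ((0 OR (0 XOR 0)) AND ((0 AND 0) AND (0 XOR 0)))
= 0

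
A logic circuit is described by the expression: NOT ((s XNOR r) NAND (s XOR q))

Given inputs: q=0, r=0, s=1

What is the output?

Substituting: NOT ((1 XNOR 0) NAND (1 XOR 0))
= 0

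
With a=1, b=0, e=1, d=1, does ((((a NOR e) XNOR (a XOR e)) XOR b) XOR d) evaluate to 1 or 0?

Substituting: ((((1 NOR 1) XNOR (1 XOR 1)) XOR 0) XOR 1)
= 0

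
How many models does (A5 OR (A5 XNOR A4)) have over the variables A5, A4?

Satisfying assignments: (0,0), (1,0), (1,1)
Count: 3 out of 4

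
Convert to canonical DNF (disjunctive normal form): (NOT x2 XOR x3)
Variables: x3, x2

(NOT x3 AND NOT x2) OR (x3 AND x2)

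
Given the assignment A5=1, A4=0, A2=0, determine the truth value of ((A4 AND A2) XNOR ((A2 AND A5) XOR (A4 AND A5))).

Substituting: ((0 AND 0) XNOR ((0 AND 1) XOR (0 AND 1)))
= 1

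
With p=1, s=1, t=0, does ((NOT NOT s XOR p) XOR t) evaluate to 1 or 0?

Substituting: ((NOT NOT 1 XOR 1) XOR 0)
= 0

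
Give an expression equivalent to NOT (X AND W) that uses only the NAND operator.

(((X NAND W) NAND (X NAND W)) NAND ((X NAND W) NAND (X NAND W)))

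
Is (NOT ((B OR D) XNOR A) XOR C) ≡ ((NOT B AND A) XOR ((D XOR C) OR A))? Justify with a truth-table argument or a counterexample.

No. Counterexample: with C=0, A=0, B=1, D=0, Expression 1 = 1 but Expression 2 = 0.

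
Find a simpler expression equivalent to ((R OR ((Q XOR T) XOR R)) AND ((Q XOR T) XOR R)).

By absorption (E AND (E OR v) = E):
= ((Q XOR T) XOR R)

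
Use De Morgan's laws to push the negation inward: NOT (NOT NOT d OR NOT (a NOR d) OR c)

NOT d AND (a NOR d) AND NOT c
De Morgan's: NOT(OR of terms) = AND of negations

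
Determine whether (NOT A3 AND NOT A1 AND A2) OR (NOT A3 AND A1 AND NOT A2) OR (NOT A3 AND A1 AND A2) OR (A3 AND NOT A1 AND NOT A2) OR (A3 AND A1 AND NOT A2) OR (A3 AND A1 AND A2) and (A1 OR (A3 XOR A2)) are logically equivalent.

Yes, they are equivalent — the two output columns agree on all 8 assignments:
A3 | A1 | A2 | Expression 1 | Expression 2
------------------------------------------
0 | 0 | 0 | 0 | 0
0 | 0 | 1 | 1 | 1
0 | 1 | 0 | 1 | 1
0 | 1 | 1 | 1 | 1
1 | 0 | 0 | 1 | 1
1 | 0 | 1 | 0 | 0
1 | 1 | 0 | 1 | 1
1 | 1 | 1 | 1 | 1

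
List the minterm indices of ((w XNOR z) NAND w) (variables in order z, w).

Σm(0, 1, 2) = (NOT z AND NOT w) OR (NOT z AND w) OR (z AND NOT w)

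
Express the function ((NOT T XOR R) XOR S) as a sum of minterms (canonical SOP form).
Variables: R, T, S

Σm(0, 3, 5, 6) = (NOT R AND NOT T AND NOT S) OR (NOT R AND T AND S) OR (R AND NOT T AND S) OR (R AND T AND NOT S)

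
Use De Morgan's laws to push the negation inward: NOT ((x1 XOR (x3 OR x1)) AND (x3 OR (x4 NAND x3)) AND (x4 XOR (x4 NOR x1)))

NOT (x1 XOR (x3 OR x1)) OR NOT (x3 OR (x4 NAND x3)) OR NOT (x4 XOR (x4 NOR x1))
De Morgan's: NOT(AND of terms) = OR of negations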